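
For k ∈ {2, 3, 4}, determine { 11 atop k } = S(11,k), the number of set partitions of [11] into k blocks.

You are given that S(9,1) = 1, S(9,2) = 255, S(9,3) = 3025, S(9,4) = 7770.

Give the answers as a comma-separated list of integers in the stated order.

@10  (10,1):1·1+0→1, (10,2):255·2+1→511, (10,3):3025·3+255→9330, (10,4):7770·4+3025→34105
@11  (11,2):511·2+1→1023, (11,3):9330·3+511→28501, (11,4):34105·4+9330→145750
Read S(11,2) = 1023, S(11,3) = 28501, S(11,4) = 145750.

1023, 28501, 145750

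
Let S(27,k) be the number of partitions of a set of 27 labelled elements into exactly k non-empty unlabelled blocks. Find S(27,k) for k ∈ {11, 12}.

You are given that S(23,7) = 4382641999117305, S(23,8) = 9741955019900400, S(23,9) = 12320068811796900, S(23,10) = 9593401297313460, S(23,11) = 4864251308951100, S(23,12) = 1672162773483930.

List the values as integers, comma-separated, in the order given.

123519417123830092365, 71823166587281982600

[24] T[24,8]:8*9741955019900400+4382641999117305=82318282158320505 · T[24,9]:9*12320068811796900+9741955019900400=120622574326072500 · T[24,10]:10*9593401297313460+12320068811796900=108254081784931500 · T[24,11]:11*4864251308951100+9593401297313460=63100165695775560 · T[24,12]:12*1672162773483930+4864251308951100=24930204590758260
[25] T[25,9]:9*120622574326072500+82318282158320505=1167921451092973005 · T[25,10]:10*108254081784931500+120622574326072500=1203163392175387500 · T[25,11]:11*63100165695775560+108254081784931500=802355904438462660 · T[25,12]:12*24930204590758260+63100165695775560=362262620784874680
[26] T[26,10]:10*1203163392175387500+1167921451092973005=13199555372846848005 · T[26,11]:11*802355904438462660+1203163392175387500=10029078340998476760 · T[26,12]:12*362262620784874680+802355904438462660=5149507353856958820
[27] T[27,11]:11*10029078340998476760+13199555372846848005=123519417123830092365 · T[27,12]:12*5149507353856958820+10029078340998476760=71823166587281982600
Read S(27,11) = 123519417123830092365, S(27,12) = 71823166587281982600.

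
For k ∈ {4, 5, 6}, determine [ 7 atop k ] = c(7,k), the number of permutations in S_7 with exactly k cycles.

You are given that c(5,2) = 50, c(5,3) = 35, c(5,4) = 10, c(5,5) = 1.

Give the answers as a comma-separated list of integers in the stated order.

735, 175, 21

[6] T[6,3]:5*35+50=225 · T[6,4]:5*10+35=85 · T[6,5]:5*1+10=15 · T[6,6]:5*0+1=1
[7] T[7,4]:6*85+225=735 · T[7,5]:6*15+85=175 · T[7,6]:6*1+15=21
Read c(7,4) = 735, c(7,5) = 175, c(7,6) = 21.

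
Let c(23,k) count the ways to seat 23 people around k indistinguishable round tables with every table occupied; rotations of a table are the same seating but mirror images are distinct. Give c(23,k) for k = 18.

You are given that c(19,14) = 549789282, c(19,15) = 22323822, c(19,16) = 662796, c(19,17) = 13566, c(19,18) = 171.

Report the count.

i=20: T(20,15)=549789282+19·22323822=973941900 | T(20,16)=22323822+19·662796=34916946 | T(20,17)=662796+19·13566=920550 | T(20,18)=13566+19·171=16815
i=21: T(21,16)=973941900+20·34916946=1672280820 | T(21,17)=34916946+20·920550=53327946 | T(21,18)=920550+20·16815=1256850
i=22: T(22,17)=1672280820+21·53327946=2792167686 | T(22,18)=53327946+21·1256850=79721796
i=23: T(23,18)=2792167686+22·79721796=4546047198
Read c(23,18) = 4546047198.

4546047198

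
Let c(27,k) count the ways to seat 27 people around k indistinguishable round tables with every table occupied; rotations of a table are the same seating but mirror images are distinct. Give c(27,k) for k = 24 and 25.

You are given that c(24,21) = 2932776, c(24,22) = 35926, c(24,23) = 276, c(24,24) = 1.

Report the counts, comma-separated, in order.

6160050, 58500

r25: T_25,22=24×35926+2932776=3795000; T_25,23=24×276+35926=42550; T_25,24=24×1+276=300; T_25,25=24×0+1=1
r26: T_26,23=25×42550+3795000=4858750; T_26,24=25×300+42550=50050; T_26,25=25×1+300=325
r27: T_27,24=26×50050+4858750=6160050; T_27,25=26×325+50050=58500
Read c(27,24) = 6160050, c(27,25) = 58500.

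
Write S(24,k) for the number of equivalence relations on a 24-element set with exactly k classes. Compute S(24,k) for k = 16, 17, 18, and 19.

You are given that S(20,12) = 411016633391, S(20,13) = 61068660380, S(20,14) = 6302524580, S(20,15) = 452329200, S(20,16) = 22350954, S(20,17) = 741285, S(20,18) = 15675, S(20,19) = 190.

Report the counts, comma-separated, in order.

20677182465555, 1610949936915, 92484925445, 3880739170

@21  (21,13):61068660380·13+411016633391→1204909218331, (21,14):6302524580·14+61068660380→149304004500, (21,15):452329200·15+6302524580→13087462580, (21,16):22350954·16+452329200→809944464, (21,17):741285·17+22350954→34952799, (21,18):15675·18+741285→1023435, (21,19):190·19+15675→19285
@22  (22,14):149304004500·14+1204909218331→3295165281331, (22,15):13087462580·15+149304004500→345615943200, (22,16):809944464·16+13087462580→26046574004, (22,17):34952799·17+809944464→1404142047, (22,18):1023435·18+34952799→53374629, (22,19):19285·19+1023435→1389850
@23  (23,15):345615943200·15+3295165281331→8479404429331, (23,16):26046574004·16+345615943200→762361127264, (23,17):1404142047·17+26046574004→49916988803, (23,18):53374629·18+1404142047→2364885369, (23,19):1389850·19+53374629→79781779
@24  (24,16):762361127264·16+8479404429331→20677182465555, (24,17):49916988803·17+762361127264→1610949936915, (24,18):2364885369·18+49916988803→92484925445, (24,19):79781779·19+2364885369→3880739170
Read S(24,16) = 20677182465555, S(24,17) = 1610949936915, S(24,18) = 92484925445, S(24,19) = 3880739170.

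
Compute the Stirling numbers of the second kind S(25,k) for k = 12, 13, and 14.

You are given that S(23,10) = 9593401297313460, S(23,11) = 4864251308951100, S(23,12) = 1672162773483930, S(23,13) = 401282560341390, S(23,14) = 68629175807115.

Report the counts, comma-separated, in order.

362262620784874680, 114485073343744260, 25958110360896000

r24: T_24,11=11×4864251308951100+9593401297313460=63100165695775560; T_24,12=12×1672162773483930+4864251308951100=24930204590758260; T_24,13=13×401282560341390+1672162773483930=6888836057922000; T_24,14=14×68629175807115+401282560341390=1362091021641000
r25: T_25,12=12×24930204590758260+63100165695775560=362262620784874680; T_25,13=13×6888836057922000+24930204590758260=114485073343744260; T_25,14=14×1362091021641000+6888836057922000=25958110360896000
Read S(25,12) = 362262620784874680, S(25,13) = 114485073343744260, S(25,14) = 25958110360896000.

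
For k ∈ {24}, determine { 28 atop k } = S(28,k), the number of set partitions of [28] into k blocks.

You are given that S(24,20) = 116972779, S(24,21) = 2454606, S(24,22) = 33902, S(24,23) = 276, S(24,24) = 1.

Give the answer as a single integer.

row 25: T[25][21]=21·2454606+116972779=168519505  T[25][22]=22·33902+2454606=3200450  T[25][23]=23·276+33902=40250  T[25][24]=24·1+276=300
row 26: T[26][22]=22·3200450+168519505=238929405  T[26][23]=23·40250+3200450=4126200  T[26][24]=24·300+40250=47450
row 27: T[27][23]=23·4126200+238929405=333832005  T[27][24]=24·47450+4126200=5265000
row 28: T[28][24]=24·5265000+333832005=460192005
Read S(28,24) = 460192005.

460192005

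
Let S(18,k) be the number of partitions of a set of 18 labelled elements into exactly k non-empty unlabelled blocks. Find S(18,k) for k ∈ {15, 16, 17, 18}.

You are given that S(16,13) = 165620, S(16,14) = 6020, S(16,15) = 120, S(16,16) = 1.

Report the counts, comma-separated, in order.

row 17: T[17][14]=14·6020+165620=249900  T[17][15]=15·120+6020=7820  T[17][16]=16·1+120=136  T[17][17]=17·0+1=1
row 18: T[18][15]=15·7820+249900=367200  T[18][16]=16·136+7820=9996  T[18][17]=17·1+136=153  T[18][18]=18·0+1=1
Read S(18,15) = 367200, S(18,16) = 9996, S(18,17) = 153, S(18,18) = 1.

367200, 9996, 153, 1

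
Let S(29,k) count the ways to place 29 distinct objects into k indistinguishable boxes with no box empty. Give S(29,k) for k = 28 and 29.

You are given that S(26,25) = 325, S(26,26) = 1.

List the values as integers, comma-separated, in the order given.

406, 1

i=27: T(27,26)=325+26·1=351 | T(27,27)=1+27·0=1
i=28: T(28,27)=351+27·1=378 | T(28,28)=1+28·0=1
i=29: T(29,28)=378+28·1=406 | T(29,29)=1+29·0=1
Read S(29,28) = 406, S(29,29) = 1.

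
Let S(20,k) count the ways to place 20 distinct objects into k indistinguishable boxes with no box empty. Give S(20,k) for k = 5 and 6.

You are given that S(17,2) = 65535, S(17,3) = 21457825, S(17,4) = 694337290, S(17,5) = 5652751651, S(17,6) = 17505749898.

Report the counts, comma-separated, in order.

row 18: T[18][3]=3·21457825+65535=64439010  T[18][4]=4·694337290+21457825=2798806985  T[18][5]=5·5652751651+694337290=28958095545  T[18][6]=6·17505749898+5652751651=110687251039
row 19: T[19][4]=4·2798806985+64439010=11259666950  T[19][5]=5·28958095545+2798806985=147589284710  T[19][6]=6·110687251039+28958095545=693081601779
row 20: T[20][5]=5·147589284710+11259666950=749206090500  T[20][6]=6·693081601779+147589284710=4306078895384
Read S(20,5) = 749206090500, S(20,6) = 4306078895384.

749206090500, 4306078895384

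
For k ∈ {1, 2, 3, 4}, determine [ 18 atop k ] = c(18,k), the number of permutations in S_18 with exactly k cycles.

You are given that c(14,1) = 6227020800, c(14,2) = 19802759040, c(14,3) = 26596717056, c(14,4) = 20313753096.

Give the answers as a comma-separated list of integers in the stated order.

r15: T_15,1=14×6227020800+0=87178291200; T_15,2=14×19802759040+6227020800=283465647360; T_15,3=14×26596717056+19802759040=392156797824; T_15,4=14×20313753096+26596717056=310989260400
r16: T_16,1=15×87178291200+0=1307674368000; T_16,2=15×283465647360+87178291200=4339163001600; T_16,3=15×392156797824+283465647360=6165817614720; T_16,4=15×310989260400+392156797824=5056995703824
r17: T_17,1=16×1307674368000+0=20922789888000; T_17,2=16×4339163001600+1307674368000=70734282393600; T_17,3=16×6165817614720+4339163001600=102992244837120; T_17,4=16×5056995703824+6165817614720=87077748875904
r18: T_18,1=17×20922789888000+0=355687428096000; T_18,2=17×70734282393600+20922789888000=1223405590579200; T_18,3=17×102992244837120+70734282393600=1821602444624640; T_18,4=17×87077748875904+102992244837120=1583313975727488
Read c(18,1) = 355687428096000, c(18,2) = 1223405590579200, c(18,3) = 1821602444624640, c(18,4) = 1583313975727488.

355687428096000, 1223405590579200, 1821602444624640, 1583313975727488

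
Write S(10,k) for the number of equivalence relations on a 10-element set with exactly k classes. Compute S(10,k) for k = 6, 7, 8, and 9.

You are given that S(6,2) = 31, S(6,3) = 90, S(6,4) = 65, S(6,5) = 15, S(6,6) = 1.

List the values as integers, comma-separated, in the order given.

22827, 5880, 750, 45

[7] T[7,3]:3*90+31=301 · T[7,4]:4*65+90=350 · T[7,5]:5*15+65=140 · T[7,6]:6*1+15=21 · T[7,7]:7*0+1=1
[8] T[8,4]:4*350+301=1701 · T[8,5]:5*140+350=1050 · T[8,6]:6*21+140=266 · T[8,7]:7*1+21=28 · T[8,8]:8*0+1=1
[9] T[9,5]:5*1050+1701=6951 · T[9,6]:6*266+1050=2646 · T[9,7]:7*28+266=462 · T[9,8]:8*1+28=36 · T[9,9]:9*0+1=1
[10] T[10,6]:6*2646+6951=22827 · T[10,7]:7*462+2646=5880 · T[10,8]:8*36+462=750 · T[10,9]:9*1+36=45
Read S(10,6) = 22827, S(10,7) = 5880, S(10,8) = 750, S(10,9) = 45.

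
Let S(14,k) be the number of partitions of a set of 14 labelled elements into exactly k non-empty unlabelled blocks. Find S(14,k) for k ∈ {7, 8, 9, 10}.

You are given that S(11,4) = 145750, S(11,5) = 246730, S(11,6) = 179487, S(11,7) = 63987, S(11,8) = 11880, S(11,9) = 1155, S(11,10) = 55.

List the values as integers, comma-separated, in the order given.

49329280, 20912320, 5135130, 752752

r12: T_12,5=5×246730+145750=1379400; T_12,6=6×179487+246730=1323652; T_12,7=7×63987+179487=627396; T_12,8=8×11880+63987=159027; T_12,9=9×1155+11880=22275; T_12,10=10×55+1155=1705
r13: T_13,6=6×1323652+1379400=9321312; T_13,7=7×627396+1323652=5715424; T_13,8=8×159027+627396=1899612; T_13,9=9×22275+159027=359502; T_13,10=10×1705+22275=39325
r14: T_14,7=7×5715424+9321312=49329280; T_14,8=8×1899612+5715424=20912320; T_14,9=9×359502+1899612=5135130; T_14,10=10×39325+359502=752752
Read S(14,7) = 49329280, S(14,8) = 20912320, S(14,9) = 5135130, S(14,10) = 752752.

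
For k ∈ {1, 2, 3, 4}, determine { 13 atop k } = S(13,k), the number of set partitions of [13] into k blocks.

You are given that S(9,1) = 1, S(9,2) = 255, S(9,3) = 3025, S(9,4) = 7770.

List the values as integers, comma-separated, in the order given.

[10] T[10,1]:1*1+0=1 · T[10,2]:2*255+1=511 · T[10,3]:3*3025+255=9330 · T[10,4]:4*7770+3025=34105
[11] T[11,1]:1*1+0=1 · T[11,2]:2*511+1=1023 · T[11,3]:3*9330+511=28501 · T[11,4]:4*34105+9330=145750
[12] T[12,1]:1*1+0=1 · T[12,2]:2*1023+1=2047 · T[12,3]:3*28501+1023=86526 · T[12,4]:4*145750+28501=611501
[13] T[13,1]:1*1+0=1 · T[13,2]:2*2047+1=4095 · T[13,3]:3*86526+2047=261625 · T[13,4]:4*611501+86526=2532530
Read S(13,1) = 1, S(13,2) = 4095, S(13,3) = 261625, S(13,4) = 2532530.

1, 4095, 261625, 2532530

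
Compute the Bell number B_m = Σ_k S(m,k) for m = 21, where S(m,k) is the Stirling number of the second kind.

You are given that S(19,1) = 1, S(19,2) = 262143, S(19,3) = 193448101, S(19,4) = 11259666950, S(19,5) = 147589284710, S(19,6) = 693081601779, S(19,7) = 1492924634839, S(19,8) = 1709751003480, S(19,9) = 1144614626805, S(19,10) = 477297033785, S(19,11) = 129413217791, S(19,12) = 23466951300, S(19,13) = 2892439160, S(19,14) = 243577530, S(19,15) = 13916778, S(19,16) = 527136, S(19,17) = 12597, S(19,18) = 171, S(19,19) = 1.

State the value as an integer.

r20: T_20,1=1×1+0=1; T_20,2=2×262143+1=524287; T_20,3=3×193448101+262143=580606446; T_20,4=4×11259666950+193448101=45232115901; T_20,5=5×147589284710+11259666950=749206090500; T_20,6=6×693081601779+147589284710=4306078895384; T_20,7=7×1492924634839+693081601779=11143554045652; T_20,8=8×1709751003480+1492924634839=15170932662679; T_20,9=9×1144614626805+1709751003480=12011282644725; T_20,10=10×477297033785+1144614626805=5917584964655; T_20,11=11×129413217791+477297033785=1900842429486; T_20,12=12×23466951300+129413217791=411016633391; T_20,13=13×2892439160+23466951300=61068660380; T_20,14=14×243577530+2892439160=6302524580; T_20,15=15×13916778+243577530=452329200; T_20,16=16×527136+13916778=22350954; T_20,17=17×12597+527136=741285; T_20,18=18×171+12597=15675; T_20,19=19×1+171=190; T_20,20=20×0+1=1
r21: T_21,1=1×1+0=1; T_21,2=2×524287+1=1048575; T_21,3=3×580606446+524287=1742343625; T_21,4=4×45232115901+580606446=181509070050; T_21,5=5×749206090500+45232115901=3791262568401; T_21,6=6×4306078895384+749206090500=26585679462804; T_21,7=7×11143554045652+4306078895384=82310957214948; T_21,8=8×15170932662679+11143554045652=132511015347084; T_21,9=9×12011282644725+15170932662679=123272476465204; T_21,10=10×5917584964655+12011282644725=71187132291275; T_21,11=11×1900842429486+5917584964655=26826851689001; T_21,12=12×411016633391+1900842429486=6833042030178; T_21,13=13×61068660380+411016633391=1204909218331; T_21,14=14×6302524580+61068660380=149304004500; T_21,15=15×452329200+6302524580=13087462580; T_21,16=16×22350954+452329200=809944464; T_21,17=17×741285+22350954=34952799; T_21,18=18×15675+741285=1023435; T_21,19=19×190+15675=19285; T_21,20=20×1+190=210; T_21,21=21×0+1=1
B_21 = ΣS(21,k) = 1+1048575+1742343625+181509070050+3791262568401+26585679462804+82310957214948+132511015347084+123272476465204+71187132291275+26826851689001+6833042030178+1204909218331+149304004500+13087462580+809944464+34952799+1023435+19285+210+1 = 474869816156751

474869816156751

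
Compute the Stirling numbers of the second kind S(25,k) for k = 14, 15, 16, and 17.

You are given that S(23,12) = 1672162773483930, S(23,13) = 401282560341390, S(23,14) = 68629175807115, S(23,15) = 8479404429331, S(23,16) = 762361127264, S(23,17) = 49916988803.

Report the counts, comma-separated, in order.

[24] T[24,13]:13*401282560341390+1672162773483930=6888836057922000 · T[24,14]:14*68629175807115+401282560341390=1362091021641000 · T[24,15]:15*8479404429331+68629175807115=195820242247080 · T[24,16]:16*762361127264+8479404429331=20677182465555 · T[24,17]:17*49916988803+762361127264=1610949936915
[25] T[25,14]:14*1362091021641000+6888836057922000=25958110360896000 · T[25,15]:15*195820242247080+1362091021641000=4299394655347200 · T[25,16]:16*20677182465555+195820242247080=526655161695960 · T[25,17]:17*1610949936915+20677182465555=48063331393110
Read S(25,14) = 25958110360896000, S(25,15) = 4299394655347200, S(25,16) = 526655161695960, S(25,17) = 48063331393110.

25958110360896000, 4299394655347200, 526655161695960, 48063331393110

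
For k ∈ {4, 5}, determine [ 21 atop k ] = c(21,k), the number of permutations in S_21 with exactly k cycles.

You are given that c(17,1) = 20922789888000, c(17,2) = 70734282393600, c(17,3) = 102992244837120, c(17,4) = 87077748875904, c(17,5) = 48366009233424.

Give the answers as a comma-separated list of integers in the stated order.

12870931245150988800, 8037811822645051776

r18: T_18,1=17×20922789888000+0=355687428096000; T_18,2=17×70734282393600+20922789888000=1223405590579200; T_18,3=17×102992244837120+70734282393600=1821602444624640; T_18,4=17×87077748875904+102992244837120=1583313975727488; T_18,5=17×48366009233424+87077748875904=909299905844112
r19: T_19,2=18×1223405590579200+355687428096000=22376988058521600; T_19,3=18×1821602444624640+1223405590579200=34012249593822720; T_19,4=18×1583313975727488+1821602444624640=30321254007719424; T_19,5=18×909299905844112+1583313975727488=17950712280921504
r20: T_20,3=19×34012249593822720+22376988058521600=668609730341153280; T_20,4=19×30321254007719424+34012249593822720=610116075740491776; T_20,5=19×17950712280921504+30321254007719424=371384787345228000
r21: T_21,4=20×610116075740491776+668609730341153280=12870931245150988800; T_21,5=20×371384787345228000+610116075740491776=8037811822645051776
Read c(21,4) = 12870931245150988800, c(21,5) = 8037811822645051776.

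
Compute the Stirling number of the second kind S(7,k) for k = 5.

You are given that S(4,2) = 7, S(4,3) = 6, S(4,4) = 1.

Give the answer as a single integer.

140

r5: T_5,3=3×6+7=25; T_5,4=4×1+6=10; T_5,5=5×0+1=1
r6: T_6,4=4×10+25=65; T_6,5=5×1+10=15
r7: T_7,5=5×15+65=140
Read S(7,5) = 140.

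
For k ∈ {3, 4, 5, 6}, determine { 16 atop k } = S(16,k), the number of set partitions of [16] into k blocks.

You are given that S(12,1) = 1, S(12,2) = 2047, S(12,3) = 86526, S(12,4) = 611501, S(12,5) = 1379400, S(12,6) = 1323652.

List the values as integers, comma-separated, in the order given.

row 13: T[13][1]=1·1+0=1  T[13][2]=2·2047+1=4095  T[13][3]=3·86526+2047=261625  T[13][4]=4·611501+86526=2532530  T[13][5]=5·1379400+611501=7508501  T[13][6]=6·1323652+1379400=9321312
row 14: T[14][1]=1·1+0=1  T[14][2]=2·4095+1=8191  T[14][3]=3·261625+4095=788970  T[14][4]=4·2532530+261625=10391745  T[14][5]=5·7508501+2532530=40075035  T[14][6]=6·9321312+7508501=63436373
row 15: T[15][2]=2·8191+1=16383  T[15][3]=3·788970+8191=2375101  T[15][4]=4·10391745+788970=42355950  T[15][5]=5·40075035+10391745=210766920  T[15][6]=6·63436373+40075035=420693273
row 16: T[16][3]=3·2375101+16383=7141686  T[16][4]=4·42355950+2375101=171798901  T[16][5]=5·210766920+42355950=1096190550  T[16][6]=6·420693273+210766920=2734926558
Read S(16,3) = 7141686, S(16,4) = 171798901, S(16,5) = 1096190550, S(16,6) = 2734926558.

7141686, 171798901, 1096190550, 2734926558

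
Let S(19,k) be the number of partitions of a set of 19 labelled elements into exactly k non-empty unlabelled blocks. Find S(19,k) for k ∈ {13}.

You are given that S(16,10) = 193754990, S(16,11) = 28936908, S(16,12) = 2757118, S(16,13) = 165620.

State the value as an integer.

[17] T[17,11]:11*28936908+193754990=512060978 · T[17,12]:12*2757118+28936908=62022324 · T[17,13]:13*165620+2757118=4910178
[18] T[18,12]:12*62022324+512060978=1256328866 · T[18,13]:13*4910178+62022324=125854638
[19] T[19,13]:13*125854638+1256328866=2892439160
Read S(19,13) = 2892439160.

2892439160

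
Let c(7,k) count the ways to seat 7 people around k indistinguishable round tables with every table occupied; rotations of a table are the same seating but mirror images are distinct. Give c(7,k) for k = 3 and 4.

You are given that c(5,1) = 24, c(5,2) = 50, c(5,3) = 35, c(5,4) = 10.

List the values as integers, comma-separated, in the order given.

@6  (6,2):50·5+24→274, (6,3):35·5+50→225, (6,4):10·5+35→85
@7  (7,3):225·6+274→1624, (7,4):85·6+225→735
Read c(7,3) = 1624, c(7,4) = 735.

1624, 735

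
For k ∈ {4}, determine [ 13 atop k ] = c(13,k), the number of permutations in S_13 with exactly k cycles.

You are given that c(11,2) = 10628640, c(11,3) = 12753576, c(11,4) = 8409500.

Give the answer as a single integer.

1414014888

i=12: T(12,3)=10628640+11·12753576=150917976 | T(12,4)=12753576+11·8409500=105258076
i=13: T(13,4)=150917976+12·105258076=1414014888
Read c(13,4) = 1414014888.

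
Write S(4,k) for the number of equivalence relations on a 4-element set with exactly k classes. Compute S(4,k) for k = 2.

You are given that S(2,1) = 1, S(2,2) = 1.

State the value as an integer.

r3: T_3,1=1×1+0=1; T_3,2=2×1+1=3
r4: T_4,2=2×3+1=7
Read S(4,2) = 7.

7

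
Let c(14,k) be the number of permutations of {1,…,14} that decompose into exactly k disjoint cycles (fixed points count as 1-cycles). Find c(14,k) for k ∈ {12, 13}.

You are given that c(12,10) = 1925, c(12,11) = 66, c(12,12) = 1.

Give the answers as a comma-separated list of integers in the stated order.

r13: T_13,11=12×66+1925=2717; T_13,12=12×1+66=78; T_13,13=12×0+1=1
r14: T_14,12=13×78+2717=3731; T_14,13=13×1+78=91
Read c(14,12) = 3731, c(14,13) = 91.

3731, 91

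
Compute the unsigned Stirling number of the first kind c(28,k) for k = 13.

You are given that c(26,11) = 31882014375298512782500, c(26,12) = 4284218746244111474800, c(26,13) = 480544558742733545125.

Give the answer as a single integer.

[27] T[27,12]:26*4284218746244111474800+31882014375298512782500=143271701777645411127300 · T[27,13]:26*480544558742733545125+4284218746244111474800=16778377273555183648050
[28] T[28,13]:27*16778377273555183648050+143271701777645411127300=596287888163635369624650
Read c(28,13) = 596287888163635369624650.

596287888163635369624650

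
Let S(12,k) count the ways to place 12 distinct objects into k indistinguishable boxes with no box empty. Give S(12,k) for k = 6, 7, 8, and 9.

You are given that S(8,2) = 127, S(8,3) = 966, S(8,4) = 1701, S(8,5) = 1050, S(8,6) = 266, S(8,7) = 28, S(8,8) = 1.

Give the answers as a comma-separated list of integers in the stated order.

1323652, 627396, 159027, 22275

i=9: T(9,3)=127+3·966=3025 | T(9,4)=966+4·1701=7770 | T(9,5)=1701+5·1050=6951 | T(9,6)=1050+6·266=2646 | T(9,7)=266+7·28=462 | T(9,8)=28+8·1=36 | T(9,9)=1+9·0=1
i=10: T(10,4)=3025+4·7770=34105 | T(10,5)=7770+5·6951=42525 | T(10,6)=6951+6·2646=22827 | T(10,7)=2646+7·462=5880 | T(10,8)=462+8·36=750 | T(10,9)=36+9·1=45
i=11: T(11,5)=34105+5·42525=246730 | T(11,6)=42525+6·22827=179487 | T(11,7)=22827+7·5880=63987 | T(11,8)=5880+8·750=11880 | T(11,9)=750+9·45=1155
i=12: T(12,6)=246730+6·179487=1323652 | T(12,7)=179487+7·63987=627396 | T(12,8)=63987+8·11880=159027 | T(12,9)=11880+9·1155=22275
Read S(12,6) = 1323652, S(12,7) = 627396, S(12,8) = 159027, S(12,9) = 22275.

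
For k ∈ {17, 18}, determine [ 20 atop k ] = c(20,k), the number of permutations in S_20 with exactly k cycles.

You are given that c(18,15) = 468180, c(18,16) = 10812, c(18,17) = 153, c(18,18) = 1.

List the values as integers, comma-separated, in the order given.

920550, 16815

row 19: T[19][16]=18·10812+468180=662796  T[19][17]=18·153+10812=13566  T[19][18]=18·1+153=171
row 20: T[20][17]=19·13566+662796=920550  T[20][18]=19·171+13566=16815
Read c(20,17) = 920550, c(20,18) = 16815.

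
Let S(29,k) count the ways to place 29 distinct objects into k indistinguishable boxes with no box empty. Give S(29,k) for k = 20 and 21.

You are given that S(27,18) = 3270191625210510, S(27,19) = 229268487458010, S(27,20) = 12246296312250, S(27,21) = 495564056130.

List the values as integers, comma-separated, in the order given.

17110181160972900, 949910385013590

[28] T[28,19]:19*229268487458010+3270191625210510=7626292886912700 · T[28,20]:20*12246296312250+229268487458010=474194413703010 · T[28,21]:21*495564056130+12246296312250=22653141490980
[29] T[29,20]:20*474194413703010+7626292886912700=17110181160972900 · T[29,21]:21*22653141490980+474194413703010=949910385013590
Read S(29,20) = 17110181160972900, S(29,21) = 949910385013590.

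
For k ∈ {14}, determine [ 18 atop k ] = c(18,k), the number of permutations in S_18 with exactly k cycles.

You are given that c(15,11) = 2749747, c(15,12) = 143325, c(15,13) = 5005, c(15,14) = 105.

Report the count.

13896582

row 16: T[16][12]=15·143325+2749747=4899622  T[16][13]=15·5005+143325=218400  T[16][14]=15·105+5005=6580
row 17: T[17][13]=16·218400+4899622=8394022  T[17][14]=16·6580+218400=323680
row 18: T[18][14]=17·323680+8394022=13896582
Read c(18,14) = 13896582.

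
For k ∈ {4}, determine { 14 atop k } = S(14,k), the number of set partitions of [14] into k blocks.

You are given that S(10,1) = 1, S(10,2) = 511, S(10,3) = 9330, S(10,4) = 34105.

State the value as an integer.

10391745

[11] T[11,1]:1*1+0=1 · T[11,2]:2*511+1=1023 · T[11,3]:3*9330+511=28501 · T[11,4]:4*34105+9330=145750
[12] T[12,2]:2*1023+1=2047 · T[12,3]:3*28501+1023=86526 · T[12,4]:4*145750+28501=611501
[13] T[13,3]:3*86526+2047=261625 · T[13,4]:4*611501+86526=2532530
[14] T[14,4]:4*2532530+261625=10391745
Read S(14,4) = 10391745.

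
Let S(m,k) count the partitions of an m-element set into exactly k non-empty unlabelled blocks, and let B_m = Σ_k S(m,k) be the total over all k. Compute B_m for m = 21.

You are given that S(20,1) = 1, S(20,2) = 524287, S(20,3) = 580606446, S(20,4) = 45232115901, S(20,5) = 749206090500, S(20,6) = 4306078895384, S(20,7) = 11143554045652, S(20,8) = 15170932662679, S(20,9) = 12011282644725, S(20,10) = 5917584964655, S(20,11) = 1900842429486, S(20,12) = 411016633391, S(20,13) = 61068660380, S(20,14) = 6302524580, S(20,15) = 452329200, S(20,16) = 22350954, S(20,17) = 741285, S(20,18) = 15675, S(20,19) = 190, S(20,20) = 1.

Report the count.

[21] T[21,1]:1*1+0=1 · T[21,2]:2*524287+1=1048575 · T[21,3]:3*580606446+524287=1742343625 · T[21,4]:4*45232115901+580606446=181509070050 · T[21,5]:5*749206090500+45232115901=3791262568401 · T[21,6]:6*4306078895384+749206090500=26585679462804 · T[21,7]:7*11143554045652+4306078895384=82310957214948 · T[21,8]:8*15170932662679+11143554045652=132511015347084 · T[21,9]:9*12011282644725+15170932662679=123272476465204 · T[21,10]:10*5917584964655+12011282644725=71187132291275 · T[21,11]:11*1900842429486+5917584964655=26826851689001 · T[21,12]:12*411016633391+1900842429486=6833042030178 · T[21,13]:13*61068660380+411016633391=1204909218331 · T[21,14]:14*6302524580+61068660380=149304004500 · T[21,15]:15*452329200+6302524580=13087462580 · T[21,16]:16*22350954+452329200=809944464 · T[21,17]:17*741285+22350954=34952799 · T[21,18]:18*15675+741285=1023435 · T[21,19]:19*190+15675=19285 · T[21,20]:20*1+190=210 · T[21,21]:21*0+1=1
B_21 = ΣS(21,k) = 1+1048575+1742343625+181509070050+3791262568401+26585679462804+82310957214948+132511015347084+123272476465204+71187132291275+26826851689001+6833042030178+1204909218331+149304004500+13087462580+809944464+34952799+1023435+19285+210+1 = 474869816156751

474869816156751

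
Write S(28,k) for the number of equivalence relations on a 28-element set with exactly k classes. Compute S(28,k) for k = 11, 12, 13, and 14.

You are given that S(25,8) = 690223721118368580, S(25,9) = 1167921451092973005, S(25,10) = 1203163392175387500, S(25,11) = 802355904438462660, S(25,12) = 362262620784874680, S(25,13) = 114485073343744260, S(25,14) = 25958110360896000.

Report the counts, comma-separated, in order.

[26] T[26,9]:9*1167921451092973005+690223721118368580=11201516780955125625 · T[26,10]:10*1203163392175387500+1167921451092973005=13199555372846848005 · T[26,11]:11*802355904438462660+1203163392175387500=10029078340998476760 · T[26,12]:12*362262620784874680+802355904438462660=5149507353856958820 · T[26,13]:13*114485073343744260+362262620784874680=1850568574253550060 · T[26,14]:14*25958110360896000+114485073343744260=477898618396288260
[27] T[27,10]:10*13199555372846848005+11201516780955125625=143197070509423605675 · T[27,11]:11*10029078340998476760+13199555372846848005=123519417123830092365 · T[27,12]:12*5149507353856958820+10029078340998476760=71823166587281982600 · T[27,13]:13*1850568574253550060+5149507353856958820=29206898819153109600 · T[27,14]:14*477898618396288260+1850568574253550060=8541149231801585700
[28] T[28,11]:11*123519417123830092365+143197070509423605675=1501910658871554621690 · T[28,12]:12*71823166587281982600+123519417123830092365=985397416171213883565 · T[28,13]:13*29206898819153109600+71823166587281982600=451512851236272407400 · T[28,14]:14*8541149231801585700+29206898819153109600=148782988064375309400
Read S(28,11) = 1501910658871554621690, S(28,12) = 985397416171213883565, S(28,13) = 451512851236272407400, S(28,14) = 148782988064375309400.

1501910658871554621690, 985397416171213883565, 451512851236272407400, 148782988064375309400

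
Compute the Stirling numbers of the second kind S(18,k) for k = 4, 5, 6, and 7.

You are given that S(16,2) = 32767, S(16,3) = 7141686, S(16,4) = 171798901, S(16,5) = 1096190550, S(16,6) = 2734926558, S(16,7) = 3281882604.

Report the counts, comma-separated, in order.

2798806985, 28958095545, 110687251039, 197462483400

row 17: T[17][3]=3·7141686+32767=21457825  T[17][4]=4·171798901+7141686=694337290  T[17][5]=5·1096190550+171798901=5652751651  T[17][6]=6·2734926558+1096190550=17505749898  T[17][7]=7·3281882604+2734926558=25708104786
row 18: T[18][4]=4·694337290+21457825=2798806985  T[18][5]=5·5652751651+694337290=28958095545  T[18][6]=6·17505749898+5652751651=110687251039  T[18][7]=7·25708104786+17505749898=197462483400
Read S(18,4) = 2798806985, S(18,5) = 28958095545, S(18,6) = 110687251039, S(18,7) = 197462483400.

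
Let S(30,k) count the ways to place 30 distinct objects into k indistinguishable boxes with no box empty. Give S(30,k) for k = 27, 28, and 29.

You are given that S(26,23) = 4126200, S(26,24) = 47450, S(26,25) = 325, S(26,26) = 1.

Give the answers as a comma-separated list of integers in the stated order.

row 27: T[27][24]=24·47450+4126200=5265000  T[27][25]=25·325+47450=55575  T[27][26]=26·1+325=351  T[27][27]=27·0+1=1
row 28: T[28][25]=25·55575+5265000=6654375  T[28][26]=26·351+55575=64701  T[28][27]=27·1+351=378  T[28][28]=28·0+1=1
row 29: T[29][26]=26·64701+6654375=8336601  T[29][27]=27·378+64701=74907  T[29][28]=28·1+378=406  T[29][29]=29·0+1=1
row 30: T[30][27]=27·74907+8336601=10359090  T[30][28]=28·406+74907=86275  T[30][29]=29·1+406=435
Read S(30,27) = 10359090, S(30,28) = 86275, S(30,29) = 435.

10359090, 86275, 435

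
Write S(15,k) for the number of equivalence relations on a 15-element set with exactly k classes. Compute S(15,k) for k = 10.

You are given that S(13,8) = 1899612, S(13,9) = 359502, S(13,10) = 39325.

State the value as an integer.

r14: T_14,9=9×359502+1899612=5135130; T_14,10=10×39325+359502=752752
r15: T_15,10=10×752752+5135130=12662650
Read S(15,10) = 12662650.

12662650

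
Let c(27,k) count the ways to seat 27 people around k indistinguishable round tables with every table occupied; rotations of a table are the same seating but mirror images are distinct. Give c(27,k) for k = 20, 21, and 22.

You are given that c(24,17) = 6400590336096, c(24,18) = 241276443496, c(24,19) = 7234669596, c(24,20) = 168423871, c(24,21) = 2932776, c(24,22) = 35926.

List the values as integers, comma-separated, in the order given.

row 25: T[25][18]=24·241276443496+6400590336096=12191224980000  T[25][19]=24·7234669596+241276443496=414908513800  T[25][20]=24·168423871+7234669596=11276842500  T[25][21]=24·2932776+168423871=238810495  T[25][22]=24·35926+2932776=3795000
row 26: T[26][19]=25·414908513800+12191224980000=22563937825000  T[26][20]=25·11276842500+414908513800=696829576300  T[26][21]=25·238810495+11276842500=17247104875  T[26][22]=25·3795000+238810495=333685495
row 27: T[27][20]=26·696829576300+22563937825000=40681506808800  T[27][21]=26·17247104875+696829576300=1145254303050  T[27][22]=26·333685495+17247104875=25922927745
Read c(27,20) = 40681506808800, c(27,21) = 1145254303050, c(27,22) = 25922927745.

40681506808800, 1145254303050, 25922927745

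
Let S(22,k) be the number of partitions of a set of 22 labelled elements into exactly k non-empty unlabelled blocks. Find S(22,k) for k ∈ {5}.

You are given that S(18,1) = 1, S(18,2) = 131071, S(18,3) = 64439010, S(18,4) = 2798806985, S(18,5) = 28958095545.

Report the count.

i=19: T(19,2)=1+2·131071=262143 | T(19,3)=131071+3·64439010=193448101 | T(19,4)=64439010+4·2798806985=11259666950 | T(19,5)=2798806985+5·28958095545=147589284710
i=20: T(20,3)=262143+3·193448101=580606446 | T(20,4)=193448101+4·11259666950=45232115901 | T(20,5)=11259666950+5·147589284710=749206090500
i=21: T(21,4)=580606446+4·45232115901=181509070050 | T(21,5)=45232115901+5·749206090500=3791262568401
i=22: T(22,5)=181509070050+5·3791262568401=19137821912055
Read S(22,5) = 19137821912055.

19137821912055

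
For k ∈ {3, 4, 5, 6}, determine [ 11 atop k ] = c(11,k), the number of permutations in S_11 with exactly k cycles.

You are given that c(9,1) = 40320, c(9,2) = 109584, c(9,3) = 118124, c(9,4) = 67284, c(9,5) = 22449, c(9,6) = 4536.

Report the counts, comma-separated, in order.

12753576, 8409500, 3416930, 902055

@10  (10,2):109584·9+40320→1026576, (10,3):118124·9+109584→1172700, (10,4):67284·9+118124→723680, (10,5):22449·9+67284→269325, (10,6):4536·9+22449→63273
@11  (11,3):1172700·10+1026576→12753576, (11,4):723680·10+1172700→8409500, (11,5):269325·10+723680→3416930, (11,6):63273·10+269325→902055
Read c(11,3) = 12753576, c(11,4) = 8409500, c(11,5) = 3416930, c(11,6) = 902055.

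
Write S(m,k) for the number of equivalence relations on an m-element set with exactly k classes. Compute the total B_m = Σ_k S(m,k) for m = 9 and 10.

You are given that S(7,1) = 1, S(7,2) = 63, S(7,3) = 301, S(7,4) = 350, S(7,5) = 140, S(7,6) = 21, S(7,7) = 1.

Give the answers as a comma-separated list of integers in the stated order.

21147, 115975

[8] T[8,1]:1*1+0=1 · T[8,2]:2*63+1=127 · T[8,3]:3*301+63=966 · T[8,4]:4*350+301=1701 · T[8,5]:5*140+350=1050 · T[8,6]:6*21+140=266 · T[8,7]:7*1+21=28 · T[8,8]:8*0+1=1
[9] T[9,1]:1*1+0=1 · T[9,2]:2*127+1=255 · T[9,3]:3*966+127=3025 · T[9,4]:4*1701+966=7770 · T[9,5]:5*1050+1701=6951 · T[9,6]:6*266+1050=2646 · T[9,7]:7*28+266=462 · T[9,8]:8*1+28=36 · T[9,9]:9*0+1=1
[10] T[10,1]:1*1+0=1 · T[10,2]:2*255+1=511 · T[10,3]:3*3025+255=9330 · T[10,4]:4*7770+3025=34105 · T[10,5]:5*6951+7770=42525 · T[10,6]:6*2646+6951=22827 · T[10,7]:7*462+2646=5880 · T[10,8]:8*36+462=750 · T[10,9]:9*1+36=45 · T[10,10]:10*0+1=1
B_9 = ΣS(9,k) = 1+255+3025+7770+6951+2646+462+36+1 = 21147
B_10 = ΣS(10,k) = 1+511+9330+34105+42525+22827+5880+750+45+1 = 115975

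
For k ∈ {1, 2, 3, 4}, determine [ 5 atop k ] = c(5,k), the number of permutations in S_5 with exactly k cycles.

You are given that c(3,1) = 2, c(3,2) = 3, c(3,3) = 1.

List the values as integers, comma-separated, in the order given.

24, 50, 35, 10

[4] T[4,1]:3*2+0=6 · T[4,2]:3*3+2=11 · T[4,3]:3*1+3=6 · T[4,4]:3*0+1=1
[5] T[5,1]:4*6+0=24 · T[5,2]:4*11+6=50 · T[5,3]:4*6+11=35 · T[5,4]:4*1+6=10
Read c(5,1) = 24, c(5,2) = 50, c(5,3) = 35, c(5,4) = 10.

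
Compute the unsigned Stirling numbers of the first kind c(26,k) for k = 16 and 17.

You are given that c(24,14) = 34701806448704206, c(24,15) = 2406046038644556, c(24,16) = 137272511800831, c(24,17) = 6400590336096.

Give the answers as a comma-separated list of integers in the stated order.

234961569422786050, 12972753318542875

r25: T_25,15=24×2406046038644556+34701806448704206=92446911376173550; T_25,16=24×137272511800831+2406046038644556=5700586321864500; T_25,17=24×6400590336096+137272511800831=290886679867135
r26: T_26,16=25×5700586321864500+92446911376173550=234961569422786050; T_26,17=25×290886679867135+5700586321864500=12972753318542875
Read c(26,16) = 234961569422786050, c(26,17) = 12972753318542875.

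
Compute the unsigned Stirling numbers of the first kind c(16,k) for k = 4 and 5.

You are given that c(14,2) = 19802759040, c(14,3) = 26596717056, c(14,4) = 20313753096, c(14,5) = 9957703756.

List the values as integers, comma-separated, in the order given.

5056995703824, 2706813345600

@15  (15,3):26596717056·14+19802759040→392156797824, (15,4):20313753096·14+26596717056→310989260400, (15,5):9957703756·14+20313753096→159721605680
@16  (16,4):310989260400·15+392156797824→5056995703824, (16,5):159721605680·15+310989260400→2706813345600
Read c(16,4) = 5056995703824, c(16,5) = 2706813345600.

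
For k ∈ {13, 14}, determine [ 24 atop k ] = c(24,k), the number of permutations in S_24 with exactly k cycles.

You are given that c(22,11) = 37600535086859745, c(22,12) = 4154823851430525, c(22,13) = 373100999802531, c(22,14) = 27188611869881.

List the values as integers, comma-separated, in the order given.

row 23: T[23][12]=22·4154823851430525+37600535086859745=129006659818331295  T[23][13]=22·373100999802531+4154823851430525=12363045847086207  T[23][14]=22·27188611869881+373100999802531=971250460939913
row 24: T[24][13]=23·12363045847086207+129006659818331295=413356714301314056  T[24][14]=23·971250460939913+12363045847086207=34701806448704206
Read c(24,13) = 413356714301314056, c(24,14) = 34701806448704206.

413356714301314056, 34701806448704206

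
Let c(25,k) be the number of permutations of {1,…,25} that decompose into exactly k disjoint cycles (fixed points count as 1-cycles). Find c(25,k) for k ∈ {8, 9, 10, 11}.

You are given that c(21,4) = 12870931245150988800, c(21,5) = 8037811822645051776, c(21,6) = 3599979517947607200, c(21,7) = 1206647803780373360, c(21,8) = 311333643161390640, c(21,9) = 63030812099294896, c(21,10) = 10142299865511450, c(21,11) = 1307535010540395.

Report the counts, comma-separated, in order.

@22  (22,5):8037811822645051776·21+12870931245150988800→181664979520697076096, (22,6):3599979517947607200·21+8037811822645051776→83637381699544802976, (22,7):1206647803780373360·21+3599979517947607200→28939583397335447760, (22,8):311333643161390640·21+1206647803780373360→7744654310169576800, (22,9):63030812099294896·21+311333643161390640→1634980697246583456, (22,10):10142299865511450·21+63030812099294896→276019109275035346, (22,11):1307535010540395·21+10142299865511450→37600535086859745
@23  (23,6):83637381699544802976·22+181664979520697076096→2021687376910682741568, (23,7):28939583397335447760·22+83637381699544802976→720308216440924653696, (23,8):7744654310169576800·22+28939583397335447760→199321978221066137360, (23,9):1634980697246583456·22+7744654310169576800→43714229649594412832, (23,10):276019109275035346·22+1634980697246583456→7707401101297361068, (23,11):37600535086859745·22+276019109275035346→1103230881185949736
@24  (24,7):720308216440924653696·23+2021687376910682741568→18588776355051949776576, (24,8):199321978221066137360·23+720308216440924653696→5304713715525445812976, (24,9):43714229649594412832·23+199321978221066137360→1204749260161737632496, (24,10):7707401101297361068·23+43714229649594412832→220984454979433717396, (24,11):1103230881185949736·23+7707401101297361068→33081711368574204996
@25  (25,8):5304713715525445812976·24+18588776355051949776576→145901905527662649288000, (25,9):1204749260161737632496·24+5304713715525445812976→34218695959407148992880, (25,10):220984454979433717396·24+1204749260161737632496→6508376179668146850000, (25,11):33081711368574204996·24+220984454979433717396→1014945527825214637300
Read c(25,8) = 145901905527662649288000, c(25,9) = 34218695959407148992880, c(25,10) = 6508376179668146850000, c(25,11) = 1014945527825214637300.

145901905527662649288000, 34218695959407148992880, 6508376179668146850000, 1014945527825214637300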